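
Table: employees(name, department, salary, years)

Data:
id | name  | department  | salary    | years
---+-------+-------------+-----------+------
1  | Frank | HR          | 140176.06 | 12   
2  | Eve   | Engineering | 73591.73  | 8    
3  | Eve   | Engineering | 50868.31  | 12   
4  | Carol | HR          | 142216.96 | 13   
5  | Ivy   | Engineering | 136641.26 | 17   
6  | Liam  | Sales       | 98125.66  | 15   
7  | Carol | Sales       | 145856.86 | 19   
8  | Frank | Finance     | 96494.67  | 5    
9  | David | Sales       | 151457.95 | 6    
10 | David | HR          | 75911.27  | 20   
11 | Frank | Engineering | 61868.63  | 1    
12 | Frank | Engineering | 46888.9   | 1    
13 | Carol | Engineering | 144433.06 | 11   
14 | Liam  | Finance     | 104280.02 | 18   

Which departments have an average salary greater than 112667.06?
SELECT department, AVG(salary)
FROM employees
GROUP BY department
HAVING AVG(salary) > 112667.06

Result:
  HR: avg=119434.76
  Sales: avg=131813.49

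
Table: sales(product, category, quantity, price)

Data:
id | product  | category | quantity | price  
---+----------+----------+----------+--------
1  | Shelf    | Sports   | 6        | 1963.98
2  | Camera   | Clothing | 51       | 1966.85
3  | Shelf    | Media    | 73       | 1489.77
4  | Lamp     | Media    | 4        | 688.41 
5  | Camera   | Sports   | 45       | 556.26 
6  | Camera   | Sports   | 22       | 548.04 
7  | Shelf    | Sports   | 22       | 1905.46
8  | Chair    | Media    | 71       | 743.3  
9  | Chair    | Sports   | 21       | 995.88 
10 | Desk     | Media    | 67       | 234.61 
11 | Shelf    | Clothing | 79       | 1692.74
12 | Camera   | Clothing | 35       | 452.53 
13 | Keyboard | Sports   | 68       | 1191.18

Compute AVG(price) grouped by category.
SELECT category, AVG(price) as result
FROM sales
GROUP BY category

Result:
  Clothing: 1370.71
  Media: 789.02
  Sports: 1193.47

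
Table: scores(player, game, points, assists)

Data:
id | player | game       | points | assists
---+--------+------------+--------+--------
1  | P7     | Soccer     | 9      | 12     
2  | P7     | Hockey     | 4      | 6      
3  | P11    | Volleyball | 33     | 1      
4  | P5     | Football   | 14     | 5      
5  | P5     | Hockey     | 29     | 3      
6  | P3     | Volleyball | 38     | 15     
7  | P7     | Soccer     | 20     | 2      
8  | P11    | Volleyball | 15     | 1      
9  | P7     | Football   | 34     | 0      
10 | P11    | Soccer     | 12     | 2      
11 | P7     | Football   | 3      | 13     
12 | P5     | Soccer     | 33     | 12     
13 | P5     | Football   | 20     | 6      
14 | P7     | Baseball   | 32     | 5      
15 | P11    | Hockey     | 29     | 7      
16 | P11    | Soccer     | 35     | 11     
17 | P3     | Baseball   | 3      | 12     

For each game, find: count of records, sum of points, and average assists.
SELECT game,
       COUNT(*) as cnt,
       SUM(points) as total_points,
       AVG(assists) as avg_assists
FROM scores
GROUP BY game

Result:
  Baseball: 2 records, 35 total points, 8.50 avg assists
  Football: 4 records, 71 total points, 6.00 avg assists
  Hockey: 3 records, 62 total points, 5.33 avg assists
  Soccer: 5 records, 109 total points, 7.80 avg assists
  Volleyball: 3 records, 86 total points, 5.67 avg assists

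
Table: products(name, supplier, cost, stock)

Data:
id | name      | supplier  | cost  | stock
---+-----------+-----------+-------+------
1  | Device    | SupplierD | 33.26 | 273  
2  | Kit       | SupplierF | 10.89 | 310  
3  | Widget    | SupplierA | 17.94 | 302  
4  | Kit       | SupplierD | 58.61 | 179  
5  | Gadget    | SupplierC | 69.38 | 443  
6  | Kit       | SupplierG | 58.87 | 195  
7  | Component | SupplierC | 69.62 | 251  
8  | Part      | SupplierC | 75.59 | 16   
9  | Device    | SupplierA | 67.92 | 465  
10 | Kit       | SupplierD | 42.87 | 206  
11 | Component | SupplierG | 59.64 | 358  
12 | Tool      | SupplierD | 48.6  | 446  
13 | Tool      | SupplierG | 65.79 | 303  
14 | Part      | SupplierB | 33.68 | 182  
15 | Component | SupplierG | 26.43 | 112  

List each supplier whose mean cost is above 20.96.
SELECT supplier, AVG(cost)
FROM products
GROUP BY supplier
HAVING AVG(cost) > 20.96

Result:
  SupplierA: avg=42.93
  SupplierB: avg=33.68
  SupplierC: avg=71.53
  SupplierD: avg=45.84
  SupplierG: avg=52.68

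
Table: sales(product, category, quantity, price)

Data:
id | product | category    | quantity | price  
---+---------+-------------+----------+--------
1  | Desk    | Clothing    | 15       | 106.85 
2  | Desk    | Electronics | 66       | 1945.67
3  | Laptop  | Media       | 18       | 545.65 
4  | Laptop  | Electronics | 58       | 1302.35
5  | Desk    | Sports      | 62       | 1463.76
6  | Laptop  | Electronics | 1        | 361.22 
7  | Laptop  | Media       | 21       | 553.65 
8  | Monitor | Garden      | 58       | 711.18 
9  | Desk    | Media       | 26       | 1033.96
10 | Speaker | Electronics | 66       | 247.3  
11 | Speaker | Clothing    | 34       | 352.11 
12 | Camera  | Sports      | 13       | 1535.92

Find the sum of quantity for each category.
SELECT category, SUM(quantity) as result
FROM sales
GROUP BY category

Result:
  Clothing: 49
  Electronics: 191
  Garden: 58
  Media: 65
  Sports: 75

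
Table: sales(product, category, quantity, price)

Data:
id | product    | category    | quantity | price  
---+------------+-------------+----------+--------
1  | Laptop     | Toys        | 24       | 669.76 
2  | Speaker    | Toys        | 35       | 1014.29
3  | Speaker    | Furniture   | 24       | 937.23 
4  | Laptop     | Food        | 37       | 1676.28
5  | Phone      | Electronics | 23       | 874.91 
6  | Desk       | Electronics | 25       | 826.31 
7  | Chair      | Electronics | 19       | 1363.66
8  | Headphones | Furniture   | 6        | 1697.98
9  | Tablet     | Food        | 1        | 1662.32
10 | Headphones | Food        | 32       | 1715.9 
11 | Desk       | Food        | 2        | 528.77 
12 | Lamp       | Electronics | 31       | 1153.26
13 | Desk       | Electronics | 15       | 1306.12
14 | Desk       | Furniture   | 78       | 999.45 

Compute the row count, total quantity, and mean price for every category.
SELECT category,
       COUNT(*) as cnt,
       SUM(quantity) as total_quantity,
       AVG(price) as avg_price
FROM sales
GROUP BY category

Result:
  Electronics: 5 records, 113 total quantity, 1104.85 avg price
  Food: 4 records, 72 total quantity, 1395.82 avg price
  Furniture: 3 records, 108 total quantity, 1211.55 avg price
  Toys: 2 records, 59 total quantity, 842.03 avg price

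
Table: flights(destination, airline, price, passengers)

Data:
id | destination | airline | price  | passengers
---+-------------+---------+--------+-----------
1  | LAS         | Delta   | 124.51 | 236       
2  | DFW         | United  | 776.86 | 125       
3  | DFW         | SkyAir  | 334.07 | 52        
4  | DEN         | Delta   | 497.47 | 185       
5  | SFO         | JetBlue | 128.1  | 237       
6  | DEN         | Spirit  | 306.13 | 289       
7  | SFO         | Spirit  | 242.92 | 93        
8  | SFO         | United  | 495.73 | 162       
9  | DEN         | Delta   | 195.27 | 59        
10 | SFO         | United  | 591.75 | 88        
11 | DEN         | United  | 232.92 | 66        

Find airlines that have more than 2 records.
SELECT airline, COUNT(*) as cnt
FROM flights
GROUP BY airline
HAVING COUNT(*) > 2

Result:
  Delta: 3
  United: 4

Note: HAVING filters groups after aggregation, WHERE filters rows before.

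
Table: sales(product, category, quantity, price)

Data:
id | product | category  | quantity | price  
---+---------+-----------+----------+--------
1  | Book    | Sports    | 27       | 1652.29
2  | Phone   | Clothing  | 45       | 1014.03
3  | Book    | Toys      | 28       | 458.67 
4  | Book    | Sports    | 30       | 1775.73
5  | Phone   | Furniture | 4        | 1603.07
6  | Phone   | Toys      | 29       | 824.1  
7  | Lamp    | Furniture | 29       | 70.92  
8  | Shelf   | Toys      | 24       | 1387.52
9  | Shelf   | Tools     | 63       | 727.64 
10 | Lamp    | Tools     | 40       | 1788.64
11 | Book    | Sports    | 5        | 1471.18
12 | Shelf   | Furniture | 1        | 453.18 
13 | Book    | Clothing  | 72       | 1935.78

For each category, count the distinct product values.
SELECT category, COUNT(DISTINCT product)
FROM sales
GROUP BY category

Result:
  Clothing: 2 distinct
  Furniture: 3 distinct
  Sports: 1 distinct
  Tools: 2 distinct
  Toys: 3 distinct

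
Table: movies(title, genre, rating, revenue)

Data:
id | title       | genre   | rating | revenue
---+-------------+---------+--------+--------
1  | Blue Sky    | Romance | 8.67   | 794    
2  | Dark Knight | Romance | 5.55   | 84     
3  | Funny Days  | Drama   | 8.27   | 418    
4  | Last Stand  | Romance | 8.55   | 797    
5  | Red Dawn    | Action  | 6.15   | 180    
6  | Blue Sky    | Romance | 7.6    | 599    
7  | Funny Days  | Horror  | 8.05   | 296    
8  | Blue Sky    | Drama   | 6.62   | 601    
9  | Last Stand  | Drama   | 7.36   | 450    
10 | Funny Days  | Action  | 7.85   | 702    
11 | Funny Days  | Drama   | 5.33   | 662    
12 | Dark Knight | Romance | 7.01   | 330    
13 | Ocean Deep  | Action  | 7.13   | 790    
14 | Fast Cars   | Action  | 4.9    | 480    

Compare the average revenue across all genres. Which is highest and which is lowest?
SELECT genre, AVG(revenue)
FROM movies
GROUP BY genre
ORDER BY AVG(revenue)

All groups:
  Horror: 296.00
  Romance: 520.80
  Drama: 532.75
  Action: 538.00

Highest: Action (538.00)
Lowest: Horror (296.00)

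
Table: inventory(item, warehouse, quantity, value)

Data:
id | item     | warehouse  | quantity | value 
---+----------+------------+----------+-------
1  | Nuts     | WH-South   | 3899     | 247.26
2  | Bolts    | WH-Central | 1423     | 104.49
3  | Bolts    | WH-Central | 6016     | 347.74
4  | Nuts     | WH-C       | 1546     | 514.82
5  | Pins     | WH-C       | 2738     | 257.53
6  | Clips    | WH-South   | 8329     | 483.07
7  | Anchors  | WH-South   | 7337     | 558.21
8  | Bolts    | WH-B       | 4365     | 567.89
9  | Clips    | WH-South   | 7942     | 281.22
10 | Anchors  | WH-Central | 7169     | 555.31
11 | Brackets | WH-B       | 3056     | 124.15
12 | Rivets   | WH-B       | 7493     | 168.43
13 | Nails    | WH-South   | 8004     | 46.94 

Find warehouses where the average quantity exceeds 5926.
SELECT warehouse, AVG(quantity)
FROM inventory
GROUP BY warehouse
HAVING AVG(quantity) > 5926

Result:
  WH-South: avg=7102.20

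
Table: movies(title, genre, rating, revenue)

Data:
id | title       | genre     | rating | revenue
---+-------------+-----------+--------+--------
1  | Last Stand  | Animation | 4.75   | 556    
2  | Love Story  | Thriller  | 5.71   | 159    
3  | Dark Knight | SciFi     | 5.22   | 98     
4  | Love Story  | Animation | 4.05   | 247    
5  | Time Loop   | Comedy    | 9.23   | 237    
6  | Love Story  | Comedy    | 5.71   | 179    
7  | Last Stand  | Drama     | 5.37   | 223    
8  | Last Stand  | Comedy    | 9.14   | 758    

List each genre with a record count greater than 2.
SELECT genre, COUNT(*) as cnt
FROM movies
GROUP BY genre
HAVING COUNT(*) > 2

Result:
  Comedy: 3

Note: HAVING filters groups after aggregation, WHERE filters rows before.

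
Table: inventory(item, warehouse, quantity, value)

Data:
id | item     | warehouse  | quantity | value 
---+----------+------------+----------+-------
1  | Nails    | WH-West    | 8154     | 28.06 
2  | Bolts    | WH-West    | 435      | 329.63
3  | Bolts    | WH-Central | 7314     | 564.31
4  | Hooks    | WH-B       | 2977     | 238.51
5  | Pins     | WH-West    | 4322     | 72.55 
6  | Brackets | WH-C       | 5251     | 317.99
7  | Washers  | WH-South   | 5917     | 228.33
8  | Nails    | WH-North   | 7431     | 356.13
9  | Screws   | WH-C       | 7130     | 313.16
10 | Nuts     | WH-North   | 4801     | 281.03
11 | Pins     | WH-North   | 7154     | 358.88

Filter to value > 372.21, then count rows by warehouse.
SELECT warehouse, COUNT(*)
FROM inventory
WHERE value > 372.21
GROUP BY warehouse

Note: WHERE filters rows before grouping.

Result:
  WH-Central: 1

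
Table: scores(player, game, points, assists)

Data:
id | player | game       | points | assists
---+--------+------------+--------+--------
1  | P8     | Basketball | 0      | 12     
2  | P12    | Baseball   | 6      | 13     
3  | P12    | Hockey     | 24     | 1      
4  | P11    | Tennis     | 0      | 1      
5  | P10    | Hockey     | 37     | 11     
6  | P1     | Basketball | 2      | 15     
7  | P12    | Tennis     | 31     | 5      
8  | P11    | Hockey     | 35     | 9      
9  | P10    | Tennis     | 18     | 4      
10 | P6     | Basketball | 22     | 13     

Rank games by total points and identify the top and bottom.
SELECT game, SUM(points)
FROM scores
GROUP BY game
ORDER BY SUM(points)

All groups:
  Baseball: 6
  Basketball: 24
  Tennis: 49
  Hockey: 96

Highest: Hockey (96)
Lowest: Baseball (6)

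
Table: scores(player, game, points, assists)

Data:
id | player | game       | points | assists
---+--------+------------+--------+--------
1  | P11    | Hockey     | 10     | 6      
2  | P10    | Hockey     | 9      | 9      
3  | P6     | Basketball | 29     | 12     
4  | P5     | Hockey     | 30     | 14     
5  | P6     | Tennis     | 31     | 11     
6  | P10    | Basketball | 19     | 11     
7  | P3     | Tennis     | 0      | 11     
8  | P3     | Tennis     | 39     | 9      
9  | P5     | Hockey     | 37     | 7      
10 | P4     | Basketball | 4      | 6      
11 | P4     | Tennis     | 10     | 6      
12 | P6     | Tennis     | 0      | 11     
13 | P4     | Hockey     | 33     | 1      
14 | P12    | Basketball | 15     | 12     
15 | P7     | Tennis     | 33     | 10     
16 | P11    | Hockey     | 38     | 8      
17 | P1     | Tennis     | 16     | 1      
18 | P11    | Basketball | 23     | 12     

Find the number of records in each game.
SELECT game, COUNT(*) as count
FROM scores
GROUP BY game

Result:
  Basketball: 5
  Hockey: 6
  Tennis: 7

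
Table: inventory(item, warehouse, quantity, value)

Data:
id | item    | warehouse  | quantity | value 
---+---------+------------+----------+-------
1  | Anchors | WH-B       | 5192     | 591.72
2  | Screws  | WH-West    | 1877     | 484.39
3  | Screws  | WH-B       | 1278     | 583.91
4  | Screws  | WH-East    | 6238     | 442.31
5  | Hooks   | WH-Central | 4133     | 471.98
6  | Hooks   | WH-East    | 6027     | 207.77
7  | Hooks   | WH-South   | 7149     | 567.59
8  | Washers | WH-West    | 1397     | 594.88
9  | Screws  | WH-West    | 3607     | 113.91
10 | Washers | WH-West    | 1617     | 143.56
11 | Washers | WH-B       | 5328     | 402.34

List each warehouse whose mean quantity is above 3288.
SELECT warehouse, AVG(quantity)
FROM inventory
GROUP BY warehouse
HAVING AVG(quantity) > 3288

Result:
  WH-B: avg=3932.67
  WH-Central: avg=4133.00
  WH-East: avg=6132.50
  WH-South: avg=7149.00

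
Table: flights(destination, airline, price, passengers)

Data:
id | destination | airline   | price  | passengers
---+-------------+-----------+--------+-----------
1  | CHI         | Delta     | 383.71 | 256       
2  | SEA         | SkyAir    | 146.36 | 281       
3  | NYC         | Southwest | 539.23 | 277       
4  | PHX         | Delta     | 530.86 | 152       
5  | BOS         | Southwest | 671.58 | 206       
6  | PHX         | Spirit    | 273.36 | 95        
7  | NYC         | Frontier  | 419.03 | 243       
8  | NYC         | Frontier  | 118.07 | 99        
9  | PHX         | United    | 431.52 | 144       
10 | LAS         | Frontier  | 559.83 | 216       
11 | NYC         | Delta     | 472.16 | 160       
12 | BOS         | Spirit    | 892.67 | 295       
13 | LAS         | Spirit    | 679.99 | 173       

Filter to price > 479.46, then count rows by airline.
SELECT airline, COUNT(*)
FROM flights
WHERE price > 479.46
GROUP BY airline

Note: WHERE filters rows before grouping.

Result:
  Delta: 1
  Frontier: 1
  Southwest: 2
  Spirit: 2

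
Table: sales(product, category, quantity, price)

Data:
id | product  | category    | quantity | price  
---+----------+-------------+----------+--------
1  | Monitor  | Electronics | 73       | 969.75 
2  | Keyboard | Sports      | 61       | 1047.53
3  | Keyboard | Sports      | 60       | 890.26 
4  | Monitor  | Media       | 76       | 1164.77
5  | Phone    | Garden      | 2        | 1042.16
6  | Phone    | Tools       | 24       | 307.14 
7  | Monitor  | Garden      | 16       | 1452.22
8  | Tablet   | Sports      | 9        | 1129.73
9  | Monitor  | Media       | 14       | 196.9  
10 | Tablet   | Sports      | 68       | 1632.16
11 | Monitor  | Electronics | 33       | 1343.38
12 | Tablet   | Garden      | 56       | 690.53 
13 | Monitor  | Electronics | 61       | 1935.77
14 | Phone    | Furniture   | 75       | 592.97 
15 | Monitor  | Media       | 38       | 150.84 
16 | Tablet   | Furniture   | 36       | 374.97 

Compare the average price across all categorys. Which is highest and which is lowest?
SELECT category, AVG(price)
FROM sales
GROUP BY category
ORDER BY AVG(price)

All groups:
  Tools: 307.14
  Furniture: 483.97
  Media: 504.17
  Garden: 1061.64
  Sports: 1174.92
  Electronics: 1416.30

Highest: Electronics (1416.30)
Lowest: Tools (307.14)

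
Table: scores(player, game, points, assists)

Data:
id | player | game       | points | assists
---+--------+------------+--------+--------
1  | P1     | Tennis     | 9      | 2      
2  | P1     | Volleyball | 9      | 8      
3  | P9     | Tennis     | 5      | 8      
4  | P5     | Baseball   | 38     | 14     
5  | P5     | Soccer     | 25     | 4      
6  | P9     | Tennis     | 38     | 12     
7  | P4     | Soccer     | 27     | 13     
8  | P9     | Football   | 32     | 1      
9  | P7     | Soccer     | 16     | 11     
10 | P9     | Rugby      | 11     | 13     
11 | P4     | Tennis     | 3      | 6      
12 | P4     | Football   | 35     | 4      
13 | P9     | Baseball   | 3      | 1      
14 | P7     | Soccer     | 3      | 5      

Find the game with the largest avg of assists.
SELECT game, AVG(assists) as val
FROM scores
GROUP BY game
ORDER BY val DESC
LIMIT 1

Result: Rugby with avg(assists) = 13.00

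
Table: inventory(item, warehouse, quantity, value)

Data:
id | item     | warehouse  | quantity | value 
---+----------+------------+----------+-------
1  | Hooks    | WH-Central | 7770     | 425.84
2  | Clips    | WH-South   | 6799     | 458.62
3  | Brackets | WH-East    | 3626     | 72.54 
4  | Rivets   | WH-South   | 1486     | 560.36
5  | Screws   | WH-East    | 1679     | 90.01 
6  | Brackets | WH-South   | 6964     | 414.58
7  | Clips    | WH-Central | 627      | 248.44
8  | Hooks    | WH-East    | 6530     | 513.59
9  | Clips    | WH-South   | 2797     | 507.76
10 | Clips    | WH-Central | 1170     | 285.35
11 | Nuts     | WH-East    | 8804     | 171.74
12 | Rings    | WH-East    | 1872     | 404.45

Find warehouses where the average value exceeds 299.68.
SELECT warehouse, AVG(value)
FROM inventory
GROUP BY warehouse
HAVING AVG(value) > 299.68

Result:
  WH-Central: avg=319.88
  WH-South: avg=485.33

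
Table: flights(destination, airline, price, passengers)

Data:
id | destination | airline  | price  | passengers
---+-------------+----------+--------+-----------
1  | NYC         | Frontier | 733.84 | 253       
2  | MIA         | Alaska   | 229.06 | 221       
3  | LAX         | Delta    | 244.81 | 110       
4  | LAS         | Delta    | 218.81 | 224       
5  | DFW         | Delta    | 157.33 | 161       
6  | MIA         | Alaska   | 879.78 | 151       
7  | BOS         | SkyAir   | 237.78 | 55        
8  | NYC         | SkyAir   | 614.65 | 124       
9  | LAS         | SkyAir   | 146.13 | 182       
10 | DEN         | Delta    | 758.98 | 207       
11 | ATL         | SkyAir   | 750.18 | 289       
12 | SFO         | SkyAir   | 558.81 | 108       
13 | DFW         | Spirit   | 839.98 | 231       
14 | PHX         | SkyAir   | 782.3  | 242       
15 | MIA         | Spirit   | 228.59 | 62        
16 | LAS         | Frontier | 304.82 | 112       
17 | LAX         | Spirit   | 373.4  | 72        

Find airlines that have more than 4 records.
SELECT airline, COUNT(*) as cnt
FROM flights
GROUP BY airline
HAVING COUNT(*) > 4

Result:
  SkyAir: 6

Note: HAVING filters groups after aggregation, WHERE filters rows before.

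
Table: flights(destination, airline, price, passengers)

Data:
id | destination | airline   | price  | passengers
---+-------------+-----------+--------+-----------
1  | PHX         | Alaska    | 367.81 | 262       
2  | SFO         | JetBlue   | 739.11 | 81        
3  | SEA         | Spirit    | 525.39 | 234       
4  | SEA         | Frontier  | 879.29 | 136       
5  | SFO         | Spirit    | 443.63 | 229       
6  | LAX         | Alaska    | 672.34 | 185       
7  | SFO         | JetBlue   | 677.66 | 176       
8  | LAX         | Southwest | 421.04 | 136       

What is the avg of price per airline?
SELECT airline, AVG(price) as result
FROM flights
GROUP BY airline

Result:
  Alaska: 520.08
  Frontier: 879.29
  JetBlue: 708.39
  Southwest: 421.04
  Spirit: 484.51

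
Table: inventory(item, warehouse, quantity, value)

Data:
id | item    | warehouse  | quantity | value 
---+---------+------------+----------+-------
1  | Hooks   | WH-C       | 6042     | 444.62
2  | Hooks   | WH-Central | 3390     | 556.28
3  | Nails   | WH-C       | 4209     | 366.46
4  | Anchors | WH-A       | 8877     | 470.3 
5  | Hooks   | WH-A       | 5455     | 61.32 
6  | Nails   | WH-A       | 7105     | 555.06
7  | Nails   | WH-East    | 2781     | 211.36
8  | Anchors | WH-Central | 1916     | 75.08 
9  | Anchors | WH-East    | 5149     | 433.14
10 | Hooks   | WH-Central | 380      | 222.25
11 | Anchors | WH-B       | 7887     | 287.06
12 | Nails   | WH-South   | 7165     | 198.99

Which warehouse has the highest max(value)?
SELECT warehouse, MAX(value) as val
FROM inventory
GROUP BY warehouse
ORDER BY val DESC
LIMIT 1

Result: WH-Central with max(value) = 556.28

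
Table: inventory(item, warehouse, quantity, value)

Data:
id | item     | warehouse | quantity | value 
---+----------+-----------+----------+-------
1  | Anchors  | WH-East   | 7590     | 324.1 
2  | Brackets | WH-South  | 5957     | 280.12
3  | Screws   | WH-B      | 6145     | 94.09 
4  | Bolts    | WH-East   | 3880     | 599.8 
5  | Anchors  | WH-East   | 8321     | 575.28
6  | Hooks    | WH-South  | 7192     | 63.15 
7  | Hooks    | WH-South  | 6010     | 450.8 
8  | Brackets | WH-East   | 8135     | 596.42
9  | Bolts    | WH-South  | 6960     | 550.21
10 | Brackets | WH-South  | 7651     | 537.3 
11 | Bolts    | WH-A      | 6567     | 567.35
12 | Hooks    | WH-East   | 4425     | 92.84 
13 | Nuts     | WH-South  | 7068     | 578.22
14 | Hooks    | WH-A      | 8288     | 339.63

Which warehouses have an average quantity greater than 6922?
SELECT warehouse, AVG(quantity)
FROM inventory
GROUP BY warehouse
HAVING AVG(quantity) > 6922

Result:
  WH-A: avg=7427.50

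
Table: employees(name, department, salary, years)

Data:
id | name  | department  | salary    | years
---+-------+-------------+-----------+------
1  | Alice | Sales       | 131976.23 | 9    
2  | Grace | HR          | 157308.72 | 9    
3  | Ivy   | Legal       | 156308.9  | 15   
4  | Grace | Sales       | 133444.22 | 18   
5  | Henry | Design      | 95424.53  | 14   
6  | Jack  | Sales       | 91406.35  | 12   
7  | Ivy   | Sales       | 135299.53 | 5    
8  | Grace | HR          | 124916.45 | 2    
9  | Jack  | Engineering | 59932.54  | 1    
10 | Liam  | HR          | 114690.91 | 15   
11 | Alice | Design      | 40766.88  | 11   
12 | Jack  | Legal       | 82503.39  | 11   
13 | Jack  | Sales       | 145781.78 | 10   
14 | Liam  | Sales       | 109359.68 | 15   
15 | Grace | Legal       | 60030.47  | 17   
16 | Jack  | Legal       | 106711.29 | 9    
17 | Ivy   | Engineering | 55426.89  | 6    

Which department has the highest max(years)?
SELECT department, MAX(years) as val
FROM employees
GROUP BY department
ORDER BY val DESC
LIMIT 1

Result: Sales with max(years) = 18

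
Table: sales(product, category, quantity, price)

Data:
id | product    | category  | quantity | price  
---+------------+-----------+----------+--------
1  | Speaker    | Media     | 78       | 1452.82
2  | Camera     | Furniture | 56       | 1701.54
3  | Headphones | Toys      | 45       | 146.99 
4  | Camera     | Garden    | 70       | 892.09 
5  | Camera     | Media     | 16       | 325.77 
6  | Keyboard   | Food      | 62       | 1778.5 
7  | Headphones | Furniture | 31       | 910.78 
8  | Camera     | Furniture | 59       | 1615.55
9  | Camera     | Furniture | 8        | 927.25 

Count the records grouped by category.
SELECT category, COUNT(*) as count
FROM sales
GROUP BY category

Result:
  Food: 1
  Furniture: 4
  Garden: 1
  Media: 2
  Toys: 1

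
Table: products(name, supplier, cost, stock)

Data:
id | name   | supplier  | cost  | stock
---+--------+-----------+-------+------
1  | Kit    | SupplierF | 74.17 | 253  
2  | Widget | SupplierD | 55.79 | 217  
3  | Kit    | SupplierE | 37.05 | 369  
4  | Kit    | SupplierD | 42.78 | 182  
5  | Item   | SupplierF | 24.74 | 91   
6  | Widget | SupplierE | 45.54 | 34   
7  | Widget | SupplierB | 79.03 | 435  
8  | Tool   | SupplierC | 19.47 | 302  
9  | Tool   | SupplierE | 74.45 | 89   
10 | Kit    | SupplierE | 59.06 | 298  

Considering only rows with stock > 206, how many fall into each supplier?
SELECT supplier, COUNT(*)
FROM products
WHERE stock > 206
GROUP BY supplier

Note: WHERE filters rows before grouping.

Result:
  SupplierB: 1
  SupplierC: 1
  SupplierD: 1
  SupplierE: 2
  SupplierF: 1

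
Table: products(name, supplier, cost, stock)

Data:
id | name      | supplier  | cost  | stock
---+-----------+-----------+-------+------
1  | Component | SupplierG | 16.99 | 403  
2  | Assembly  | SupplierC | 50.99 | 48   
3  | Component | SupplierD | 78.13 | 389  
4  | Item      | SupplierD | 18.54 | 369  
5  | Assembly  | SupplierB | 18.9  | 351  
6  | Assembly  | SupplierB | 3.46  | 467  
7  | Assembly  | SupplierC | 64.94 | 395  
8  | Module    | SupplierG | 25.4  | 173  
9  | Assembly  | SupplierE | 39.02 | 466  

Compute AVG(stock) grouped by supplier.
SELECT supplier, AVG(stock) as result
FROM products
GROUP BY supplier

Result:
  SupplierB: 409.00
  SupplierC: 221.50
  SupplierD: 379.00
  SupplierE: 466.00
  SupplierG: 288.00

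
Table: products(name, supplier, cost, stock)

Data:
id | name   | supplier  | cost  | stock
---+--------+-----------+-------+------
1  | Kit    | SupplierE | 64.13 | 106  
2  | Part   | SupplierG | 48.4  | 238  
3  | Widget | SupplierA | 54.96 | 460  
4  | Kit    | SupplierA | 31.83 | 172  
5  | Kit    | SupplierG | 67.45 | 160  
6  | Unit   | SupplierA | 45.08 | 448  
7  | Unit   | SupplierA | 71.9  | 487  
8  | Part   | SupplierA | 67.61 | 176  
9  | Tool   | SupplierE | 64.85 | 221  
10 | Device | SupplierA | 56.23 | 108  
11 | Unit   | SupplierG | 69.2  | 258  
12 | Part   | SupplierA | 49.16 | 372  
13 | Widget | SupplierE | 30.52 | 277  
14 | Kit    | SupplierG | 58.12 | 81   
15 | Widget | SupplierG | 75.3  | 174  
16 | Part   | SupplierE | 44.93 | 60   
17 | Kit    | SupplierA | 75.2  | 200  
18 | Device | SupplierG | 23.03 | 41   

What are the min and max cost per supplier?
SELECT supplier, MIN(cost), MAX(cost)
FROM products
GROUP BY supplier

Result:
  SupplierA: min=31.83, max=75.20
  SupplierE: min=30.52, max=64.85
  SupplierG: min=23.03, max=75.30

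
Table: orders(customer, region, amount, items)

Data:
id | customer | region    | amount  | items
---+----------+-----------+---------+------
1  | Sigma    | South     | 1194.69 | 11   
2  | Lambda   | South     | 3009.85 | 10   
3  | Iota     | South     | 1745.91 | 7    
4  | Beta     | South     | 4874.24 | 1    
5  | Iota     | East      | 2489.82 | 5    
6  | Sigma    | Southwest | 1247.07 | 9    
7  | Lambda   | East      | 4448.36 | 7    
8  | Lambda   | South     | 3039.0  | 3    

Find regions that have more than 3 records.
SELECT region, COUNT(*) as cnt
FROM orders
GROUP BY region
HAVING COUNT(*) > 3

Result:
  South: 5

Note: HAVING filters groups after aggregation, WHERE filters rows before.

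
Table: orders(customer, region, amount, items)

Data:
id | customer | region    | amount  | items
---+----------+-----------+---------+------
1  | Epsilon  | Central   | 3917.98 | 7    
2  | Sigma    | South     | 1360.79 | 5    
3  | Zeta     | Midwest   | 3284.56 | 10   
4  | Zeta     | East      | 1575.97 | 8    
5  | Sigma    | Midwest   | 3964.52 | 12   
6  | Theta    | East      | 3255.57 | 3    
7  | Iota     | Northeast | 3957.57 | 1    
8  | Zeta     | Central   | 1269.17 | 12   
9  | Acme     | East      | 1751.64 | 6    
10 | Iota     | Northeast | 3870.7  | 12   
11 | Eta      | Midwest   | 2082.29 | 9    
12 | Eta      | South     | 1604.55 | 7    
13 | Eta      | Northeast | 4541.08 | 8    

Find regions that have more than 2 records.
SELECT region, COUNT(*) as cnt
FROM orders
GROUP BY region
HAVING COUNT(*) > 2

Result:
  East: 3
  Midwest: 3
  Northeast: 3

Note: HAVING filters groups after aggregation, WHERE filters rows before.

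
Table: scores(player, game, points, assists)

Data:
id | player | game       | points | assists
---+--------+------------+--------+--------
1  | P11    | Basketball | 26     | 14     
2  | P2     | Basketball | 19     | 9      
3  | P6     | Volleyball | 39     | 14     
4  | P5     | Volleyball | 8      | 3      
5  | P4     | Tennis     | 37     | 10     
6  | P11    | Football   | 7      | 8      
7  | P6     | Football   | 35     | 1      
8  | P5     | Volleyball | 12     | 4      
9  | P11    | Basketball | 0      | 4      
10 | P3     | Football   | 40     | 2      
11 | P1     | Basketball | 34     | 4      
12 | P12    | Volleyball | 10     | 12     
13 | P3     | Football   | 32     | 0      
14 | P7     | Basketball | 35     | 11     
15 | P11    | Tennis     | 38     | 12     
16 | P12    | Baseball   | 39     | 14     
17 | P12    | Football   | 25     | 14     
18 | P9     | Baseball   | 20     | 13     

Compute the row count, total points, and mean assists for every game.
SELECT game,
       COUNT(*) as cnt,
       SUM(points) as total_points,
       AVG(assists) as avg_assists
FROM scores
GROUP BY game

Result:
  Baseball: 2 records, 59 total points, 13.50 avg assists
  Basketball: 5 records, 114 total points, 8.40 avg assists
  Football: 5 records, 139 total points, 5.00 avg assists
  Tennis: 2 records, 75 total points, 11.00 avg assists
  Volleyball: 4 records, 69 total points, 8.25 avg assists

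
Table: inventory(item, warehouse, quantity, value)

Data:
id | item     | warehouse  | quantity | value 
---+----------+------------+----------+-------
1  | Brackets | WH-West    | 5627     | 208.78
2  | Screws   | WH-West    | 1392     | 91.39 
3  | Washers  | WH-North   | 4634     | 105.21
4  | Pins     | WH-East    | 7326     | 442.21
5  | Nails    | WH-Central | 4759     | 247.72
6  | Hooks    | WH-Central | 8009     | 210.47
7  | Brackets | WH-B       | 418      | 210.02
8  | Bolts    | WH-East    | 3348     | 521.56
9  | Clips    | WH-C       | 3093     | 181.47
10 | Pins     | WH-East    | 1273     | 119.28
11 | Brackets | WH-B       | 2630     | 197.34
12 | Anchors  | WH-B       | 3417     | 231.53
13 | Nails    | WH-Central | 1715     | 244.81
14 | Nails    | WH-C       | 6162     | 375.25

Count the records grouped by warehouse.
SELECT warehouse, COUNT(*) as count
FROM inventory
GROUP BY warehouse

Result:
  WH-B: 3
  WH-C: 2
  WH-Central: 3
  WH-East: 3
  WH-North: 1
  WH-West: 2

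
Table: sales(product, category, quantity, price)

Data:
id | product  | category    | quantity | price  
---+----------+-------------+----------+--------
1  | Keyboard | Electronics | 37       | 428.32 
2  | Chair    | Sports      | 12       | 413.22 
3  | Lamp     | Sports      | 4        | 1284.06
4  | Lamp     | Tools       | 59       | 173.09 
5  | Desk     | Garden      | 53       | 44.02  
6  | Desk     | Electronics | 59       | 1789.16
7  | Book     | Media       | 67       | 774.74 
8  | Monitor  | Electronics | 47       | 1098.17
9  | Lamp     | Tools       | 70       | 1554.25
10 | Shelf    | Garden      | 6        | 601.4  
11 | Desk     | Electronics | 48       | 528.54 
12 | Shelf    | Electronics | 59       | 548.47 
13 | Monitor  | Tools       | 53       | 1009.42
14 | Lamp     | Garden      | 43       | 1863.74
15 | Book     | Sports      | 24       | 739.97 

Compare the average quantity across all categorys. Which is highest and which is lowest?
SELECT category, AVG(quantity)
FROM sales
GROUP BY category
ORDER BY AVG(quantity)

All groups:
  Sports: 13.33
  Garden: 34.00
  Electronics: 50.00
  Tools: 60.67
  Media: 67.00

Highest: Media (67.00)
Lowest: Sports (13.33)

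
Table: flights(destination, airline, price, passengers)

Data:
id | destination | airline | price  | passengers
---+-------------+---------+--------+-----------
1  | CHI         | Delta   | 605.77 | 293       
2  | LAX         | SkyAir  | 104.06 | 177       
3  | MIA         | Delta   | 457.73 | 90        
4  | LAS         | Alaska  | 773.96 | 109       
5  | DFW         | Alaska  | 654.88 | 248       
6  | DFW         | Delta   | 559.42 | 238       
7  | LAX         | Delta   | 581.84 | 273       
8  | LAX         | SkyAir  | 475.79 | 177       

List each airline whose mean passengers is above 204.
SELECT airline, AVG(passengers)
FROM flights
GROUP BY airline
HAVING AVG(passengers) > 204

Result:
  Delta: avg=223.50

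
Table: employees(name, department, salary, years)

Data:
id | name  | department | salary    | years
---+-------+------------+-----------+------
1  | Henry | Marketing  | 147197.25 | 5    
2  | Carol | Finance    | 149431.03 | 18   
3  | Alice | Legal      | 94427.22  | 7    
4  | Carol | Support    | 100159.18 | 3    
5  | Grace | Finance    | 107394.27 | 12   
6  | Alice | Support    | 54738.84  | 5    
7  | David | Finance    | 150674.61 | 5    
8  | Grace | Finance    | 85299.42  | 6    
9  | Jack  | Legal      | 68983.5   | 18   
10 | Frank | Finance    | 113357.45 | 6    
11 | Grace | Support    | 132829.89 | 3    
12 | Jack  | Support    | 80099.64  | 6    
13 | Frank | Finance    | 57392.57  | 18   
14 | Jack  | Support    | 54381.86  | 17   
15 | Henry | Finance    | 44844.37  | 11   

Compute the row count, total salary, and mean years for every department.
SELECT department,
       COUNT(*) as cnt,
       SUM(salary) as total_salary,
       AVG(years) as avg_years
FROM employees
GROUP BY department

Result:
  Finance: 7 records, 708393.72 total salary, 10.86 avg years
  Legal: 2 records, 163410.72 total salary, 12.50 avg years
  Marketing: 1 records, 147197.25 total salary, 5.00 avg years
  Support: 5 records, 422209.41 total salary, 6.80 avg years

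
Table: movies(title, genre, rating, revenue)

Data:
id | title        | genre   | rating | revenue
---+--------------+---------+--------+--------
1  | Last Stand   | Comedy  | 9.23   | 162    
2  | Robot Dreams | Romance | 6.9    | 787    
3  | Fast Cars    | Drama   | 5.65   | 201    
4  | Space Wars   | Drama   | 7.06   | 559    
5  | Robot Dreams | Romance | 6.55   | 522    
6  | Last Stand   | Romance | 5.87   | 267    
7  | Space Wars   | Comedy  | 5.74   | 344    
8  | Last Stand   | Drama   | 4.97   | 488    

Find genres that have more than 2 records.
SELECT genre, COUNT(*) as cnt
FROM movies
GROUP BY genre
HAVING COUNT(*) > 2

Result:
  Drama: 3
  Romance: 3

Note: HAVING filters groups after aggregation, WHERE filters rows before.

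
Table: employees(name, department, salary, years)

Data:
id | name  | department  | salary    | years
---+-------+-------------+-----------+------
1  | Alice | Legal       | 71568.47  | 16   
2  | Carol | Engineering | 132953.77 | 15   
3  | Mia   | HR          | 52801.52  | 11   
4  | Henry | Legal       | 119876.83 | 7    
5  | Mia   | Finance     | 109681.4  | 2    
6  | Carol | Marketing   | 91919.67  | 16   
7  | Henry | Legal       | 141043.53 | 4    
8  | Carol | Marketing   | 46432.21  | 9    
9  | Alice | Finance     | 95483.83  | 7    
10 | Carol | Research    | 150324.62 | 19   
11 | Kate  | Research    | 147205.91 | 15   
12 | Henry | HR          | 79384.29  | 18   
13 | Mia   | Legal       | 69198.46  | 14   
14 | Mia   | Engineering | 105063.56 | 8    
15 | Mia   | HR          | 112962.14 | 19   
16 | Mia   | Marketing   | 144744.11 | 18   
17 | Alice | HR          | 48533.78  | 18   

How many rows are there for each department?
SELECT department, COUNT(*) as count
FROM employees
GROUP BY department

Result:
  Engineering: 2
  Finance: 2
  HR: 4
  Legal: 4
  Marketing: 3
  Research: 2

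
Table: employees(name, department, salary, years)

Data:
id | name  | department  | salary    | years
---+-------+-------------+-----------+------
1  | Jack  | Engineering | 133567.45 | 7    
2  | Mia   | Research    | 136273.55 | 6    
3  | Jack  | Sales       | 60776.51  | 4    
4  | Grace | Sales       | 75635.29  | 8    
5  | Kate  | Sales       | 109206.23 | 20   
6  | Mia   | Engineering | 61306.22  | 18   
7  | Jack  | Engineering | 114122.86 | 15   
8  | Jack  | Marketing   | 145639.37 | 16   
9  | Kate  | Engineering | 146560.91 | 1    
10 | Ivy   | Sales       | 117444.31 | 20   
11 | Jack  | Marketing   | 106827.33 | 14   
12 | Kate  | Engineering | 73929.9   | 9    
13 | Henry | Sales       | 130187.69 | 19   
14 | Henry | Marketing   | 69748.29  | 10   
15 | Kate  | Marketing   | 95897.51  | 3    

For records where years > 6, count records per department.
SELECT department, COUNT(*)
FROM employees
WHERE years > 6
GROUP BY department

Note: WHERE filters rows before grouping.

Result:
  Engineering: 4
  Marketing: 3
  Sales: 4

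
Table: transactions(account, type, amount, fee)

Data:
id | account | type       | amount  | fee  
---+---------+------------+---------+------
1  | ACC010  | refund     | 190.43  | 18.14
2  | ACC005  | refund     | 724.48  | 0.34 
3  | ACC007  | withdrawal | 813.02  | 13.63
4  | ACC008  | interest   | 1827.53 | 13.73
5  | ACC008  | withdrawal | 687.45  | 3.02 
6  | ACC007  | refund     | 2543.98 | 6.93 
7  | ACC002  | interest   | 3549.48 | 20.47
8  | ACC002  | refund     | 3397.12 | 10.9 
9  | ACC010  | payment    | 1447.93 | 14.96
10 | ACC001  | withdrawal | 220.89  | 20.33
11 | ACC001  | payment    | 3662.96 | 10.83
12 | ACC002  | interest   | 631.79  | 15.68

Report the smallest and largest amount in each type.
SELECT type, MIN(amount), MAX(amount)
FROM transactions
GROUP BY type

Result:
  interest: min=631.79, max=3549.48
  payment: min=1447.93, max=3662.96
  refund: min=190.43, max=3397.12
  withdrawal: min=220.89, max=813.02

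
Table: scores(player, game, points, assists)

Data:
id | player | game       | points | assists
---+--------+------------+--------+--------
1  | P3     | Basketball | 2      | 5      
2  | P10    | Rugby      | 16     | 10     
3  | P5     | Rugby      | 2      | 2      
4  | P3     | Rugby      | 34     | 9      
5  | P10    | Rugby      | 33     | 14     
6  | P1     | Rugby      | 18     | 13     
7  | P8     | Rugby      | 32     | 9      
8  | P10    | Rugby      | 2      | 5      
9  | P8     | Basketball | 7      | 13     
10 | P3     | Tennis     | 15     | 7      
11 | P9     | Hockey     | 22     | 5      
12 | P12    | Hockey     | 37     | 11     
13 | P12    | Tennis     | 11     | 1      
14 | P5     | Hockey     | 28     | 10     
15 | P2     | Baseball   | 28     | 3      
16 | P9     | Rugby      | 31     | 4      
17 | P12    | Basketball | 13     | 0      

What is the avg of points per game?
SELECT game, AVG(points) as result
FROM scores
GROUP BY game

Result:
  Baseball: 28.00
  Basketball: 7.33
  Hockey: 29.00
  Rugby: 21.00
  Tennis: 13.00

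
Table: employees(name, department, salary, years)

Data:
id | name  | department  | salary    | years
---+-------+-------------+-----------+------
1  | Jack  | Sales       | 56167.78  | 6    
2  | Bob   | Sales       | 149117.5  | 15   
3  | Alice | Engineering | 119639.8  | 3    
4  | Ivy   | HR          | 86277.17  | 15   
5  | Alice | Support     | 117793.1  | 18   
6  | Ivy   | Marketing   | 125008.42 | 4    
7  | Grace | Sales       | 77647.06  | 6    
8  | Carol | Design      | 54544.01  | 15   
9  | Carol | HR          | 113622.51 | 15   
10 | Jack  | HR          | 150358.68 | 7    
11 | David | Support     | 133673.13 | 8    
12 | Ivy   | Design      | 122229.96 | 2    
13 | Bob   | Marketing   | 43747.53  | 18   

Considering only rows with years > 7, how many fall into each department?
SELECT department, COUNT(*)
FROM employees
WHERE years > 7
GROUP BY department

Note: WHERE filters rows before grouping.

Result:
  Design: 1
  HR: 2
  Marketing: 1
  Sales: 1
  Support: 2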